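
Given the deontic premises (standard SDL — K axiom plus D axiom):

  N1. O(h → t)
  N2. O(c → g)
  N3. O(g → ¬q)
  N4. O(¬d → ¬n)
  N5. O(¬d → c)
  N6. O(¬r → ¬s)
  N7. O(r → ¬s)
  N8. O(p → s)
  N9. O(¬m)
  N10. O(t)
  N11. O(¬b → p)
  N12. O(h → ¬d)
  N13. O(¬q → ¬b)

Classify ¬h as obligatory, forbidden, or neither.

Premises 6 and 7 cover both cases: O(¬r → ¬s) and O(r → ¬s). Since ¬r ∨ r is a tautology, O(¬s) follows.
Premise 8, O(p → s), contraposes to O(¬s → ¬p); with O(¬s) we get O(¬p).
Premise 11 is O(¬b → p); contrapositively O(¬p → b). Since O(¬p) holds, K gives O(b).
The contrapositive of premise 13 (O(¬q → ¬b)) is O(b → q), and O(b) is already established, so O(q).
Premise 3, O(g → ¬q), contraposes to O(q → ¬g); with O(q) we get O(¬g).
The contrapositive of premise 2 (O(c → g)) is O(¬g → ¬c), and O(¬g) is already established, so O(¬c).
Premise 5, O(¬d → c), contraposes to O(¬c → d); with O(¬c) we get O(d).
Premise 12 is O(h → ¬d); contrapositively O(d → ¬h). Since O(d) holds, K gives O(¬h).
Premises 1, 4, 9, 10 do not contribute to this derivation.
Hence ¬h is obligatory.

Obligatory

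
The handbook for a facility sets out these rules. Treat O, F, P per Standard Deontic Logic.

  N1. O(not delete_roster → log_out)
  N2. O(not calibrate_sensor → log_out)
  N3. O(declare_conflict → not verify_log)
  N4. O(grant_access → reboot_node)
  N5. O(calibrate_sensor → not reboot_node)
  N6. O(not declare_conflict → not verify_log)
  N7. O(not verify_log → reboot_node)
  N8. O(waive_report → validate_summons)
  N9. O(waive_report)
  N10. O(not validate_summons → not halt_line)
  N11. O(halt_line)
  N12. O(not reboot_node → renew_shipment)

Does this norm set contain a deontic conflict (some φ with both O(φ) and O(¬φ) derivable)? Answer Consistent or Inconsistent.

Consistent

Premise 10 is O(not validate_summons → not halt_line), but O(not validate_summons) is not derivable from the premises, so it does not yield O(not halt_line).
So O(not halt_line) is not derivable, and the apparent clash with O(halt_line) does not arise.
A world satisfying every obligation exists (e.g. calibrate_sensor=false, declare_conflict=false, delete_roster=false, grant_access=false, halt_line=true, log_out=true, reboot_node=true, renew_shipment=false, validate_summons=true, verify_log=false, waive_report=true); no atom is both obligatory and forbidden, so the set is consistent.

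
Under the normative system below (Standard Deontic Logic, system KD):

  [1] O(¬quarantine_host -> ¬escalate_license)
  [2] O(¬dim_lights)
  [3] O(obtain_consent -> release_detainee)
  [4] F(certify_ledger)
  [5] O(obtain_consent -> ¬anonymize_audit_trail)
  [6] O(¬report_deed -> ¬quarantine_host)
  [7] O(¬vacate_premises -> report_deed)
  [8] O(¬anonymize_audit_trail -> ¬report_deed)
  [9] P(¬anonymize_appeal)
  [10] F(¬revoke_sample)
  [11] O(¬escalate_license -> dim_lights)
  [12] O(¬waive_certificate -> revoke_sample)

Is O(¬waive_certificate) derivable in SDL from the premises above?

No

Premise 12 is O(¬waive_certificate -> revoke_sample); even if O(revoke_sample) held, inferring O(¬waive_certificate) would be affirming the consequent — invalid.
No other premise forces O(¬waive_certificate). An ideal world satisfying every premise can still have ¬waive_certificate false, so O(¬waive_certificate) is not derivable.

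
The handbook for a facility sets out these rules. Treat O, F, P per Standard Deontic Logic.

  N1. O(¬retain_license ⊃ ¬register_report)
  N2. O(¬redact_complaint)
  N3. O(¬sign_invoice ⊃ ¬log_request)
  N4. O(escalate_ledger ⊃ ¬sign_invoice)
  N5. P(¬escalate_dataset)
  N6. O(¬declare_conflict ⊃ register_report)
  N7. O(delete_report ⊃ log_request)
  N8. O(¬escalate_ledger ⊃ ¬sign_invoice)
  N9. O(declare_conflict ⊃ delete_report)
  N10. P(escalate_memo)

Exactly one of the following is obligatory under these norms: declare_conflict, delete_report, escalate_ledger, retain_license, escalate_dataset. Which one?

retain_license

Premises 8 and 4 are O(¬escalate_ledger ⊃ ¬sign_invoice) and O(escalate_ledger ⊃ ¬sign_invoice); every ideal world satisfies ¬escalate_ledger or escalate_ledger, so in either case ¬sign_invoice holds — hence O(¬sign_invoice).
Premise 3 is O(¬sign_invoice ⊃ ¬log_request); since O(¬sign_invoice), deontic closure gives O(¬log_request).
Premise 7, O(delete_report ⊃ log_request), contraposes to O(¬log_request ⊃ ¬delete_report); with O(¬log_request) we get O(¬delete_report).
The contrapositive of premise 9 (O(declare_conflict ⊃ delete_report)) is O(¬delete_report ⊃ ¬declare_conflict), and O(¬delete_report) is already established, so O(¬declare_conflict).
From O(¬declare_conflict) and premise 6, O(¬declare_conflict ⊃ register_report), we obtain O(register_report).
Premise 1, O(¬retain_license ⊃ ¬register_report), contraposes to O(register_report ⊃ retain_license); with O(register_report) we get O(retain_license).
So O(retain_license) holds — retain_license is obligatory. None of the other listed options is made obligatory by any chain of premises.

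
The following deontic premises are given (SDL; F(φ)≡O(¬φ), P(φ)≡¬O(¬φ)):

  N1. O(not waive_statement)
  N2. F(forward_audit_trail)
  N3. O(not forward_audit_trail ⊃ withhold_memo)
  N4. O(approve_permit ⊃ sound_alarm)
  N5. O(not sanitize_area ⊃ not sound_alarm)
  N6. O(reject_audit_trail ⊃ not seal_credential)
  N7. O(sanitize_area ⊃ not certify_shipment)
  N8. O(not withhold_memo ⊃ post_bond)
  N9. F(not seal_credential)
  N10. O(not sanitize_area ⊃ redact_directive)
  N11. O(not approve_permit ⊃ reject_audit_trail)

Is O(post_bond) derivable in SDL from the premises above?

Premise 8 is O(not withhold_memo ⊃ post_bond), but O(not withhold_memo) is not derivable from the premises, so it does not yield O(post_bond).
No other premise forces O(post_bond). An ideal world satisfying every premise can still have post_bond false, so O(post_bond) is not derivable.

No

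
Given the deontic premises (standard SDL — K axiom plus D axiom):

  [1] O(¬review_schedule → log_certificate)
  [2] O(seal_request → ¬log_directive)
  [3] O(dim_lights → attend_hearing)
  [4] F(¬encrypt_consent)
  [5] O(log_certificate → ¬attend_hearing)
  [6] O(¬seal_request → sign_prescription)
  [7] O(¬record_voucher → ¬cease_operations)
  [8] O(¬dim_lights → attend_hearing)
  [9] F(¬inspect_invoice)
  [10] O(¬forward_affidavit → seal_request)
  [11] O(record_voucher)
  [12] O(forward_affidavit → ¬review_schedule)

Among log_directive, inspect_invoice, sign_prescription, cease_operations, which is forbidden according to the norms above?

log_directive

Premises 3 and 8 cover both cases: O(dim_lights → attend_hearing) and O(¬dim_lights → attend_hearing). Since dim_lights ∨ ¬dim_lights is a tautology, O(attend_hearing) follows.
The contrapositive of premise 5 (O(log_certificate → ¬attend_hearing)) is O(attend_hearing → ¬log_certificate), and O(attend_hearing) is already established, so O(¬log_certificate).
Premise 1 is O(¬review_schedule → log_certificate); contrapositively O(¬log_certificate → review_schedule). Since O(¬log_certificate) holds, K gives O(review_schedule).
Premise 12 is O(forward_affidavit → ¬review_schedule); contrapositively O(review_schedule → ¬forward_affidavit). Since O(review_schedule) holds, K gives O(¬forward_affidavit).
Applying K to premise 10 (O(¬forward_affidavit → seal_request)) and O(¬forward_affidavit) yields O(seal_request).
With premise 2, O(seal_request → ¬log_directive), the K-axiom yields O(¬log_directive).
So O(¬log_directive) holds, i.e. log_directive is forbidden. None of the other listed options is forbidden under the premises.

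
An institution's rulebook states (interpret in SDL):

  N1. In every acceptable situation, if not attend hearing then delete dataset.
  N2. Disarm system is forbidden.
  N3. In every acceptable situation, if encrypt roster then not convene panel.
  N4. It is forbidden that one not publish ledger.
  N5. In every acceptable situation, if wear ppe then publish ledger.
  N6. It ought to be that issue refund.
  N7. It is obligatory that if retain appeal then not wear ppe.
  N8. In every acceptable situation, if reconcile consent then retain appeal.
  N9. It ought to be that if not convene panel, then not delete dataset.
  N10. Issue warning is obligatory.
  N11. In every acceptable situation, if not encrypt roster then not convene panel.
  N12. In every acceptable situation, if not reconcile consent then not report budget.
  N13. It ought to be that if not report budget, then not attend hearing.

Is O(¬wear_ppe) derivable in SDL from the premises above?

By case analysis on encrypt_roster: premise 3 gives O(encrypt_roster → ¬convene_panel) and premise 11 gives O(¬encrypt_roster → ¬convene_panel), so O(¬convene_panel) either way.
From O(¬convene_panel) and premise 9, O(¬convene_panel → ¬delete_dataset), we obtain O(¬delete_dataset).
The contrapositive of premise 1 (O(¬attend_hearing → delete_dataset)) is O(¬delete_dataset → attend_hearing), and O(¬delete_dataset) is already established, so O(attend_hearing).
The contrapositive of premise 13 (O(¬report_budget → ¬attend_hearing)) is O(attend_hearing → report_budget), and O(attend_hearing) is already established, so O(report_budget).
Premise 12, O(¬reconcile_consent → ¬report_budget), contraposes to O(report_budget → reconcile_consent); with O(report_budget) we get O(reconcile_consent).
Applying K to premise 8 (O(reconcile_consent → retain_appeal)) and O(reconcile_consent) yields O(retain_appeal).
Premise 7 is O(retain_appeal → ¬wear_ppe); since O(retain_appeal), deontic closure gives O(¬wear_ppe).
Premises 2, 4, 5, 6, 10 do not contribute to this derivation.
So O(¬wear_ppe) follows.

Yes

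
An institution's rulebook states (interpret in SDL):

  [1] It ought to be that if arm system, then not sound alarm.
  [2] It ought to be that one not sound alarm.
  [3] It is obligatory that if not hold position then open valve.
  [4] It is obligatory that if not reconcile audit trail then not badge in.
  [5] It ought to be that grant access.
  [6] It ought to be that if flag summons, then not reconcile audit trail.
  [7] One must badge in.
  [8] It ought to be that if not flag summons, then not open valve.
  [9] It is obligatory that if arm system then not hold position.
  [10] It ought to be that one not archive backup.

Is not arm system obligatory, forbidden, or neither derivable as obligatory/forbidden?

Obligatory

Premise 7 gives O(badge_in).
Premise 4, O(¬reconcile_audit_trail → ¬badge_in), contraposes to O(badge_in → reconcile_audit_trail); with O(badge_in) we get O(reconcile_audit_trail).
Premise 6, O(flag_summons → ¬reconcile_audit_trail), contraposes to O(reconcile_audit_trail → ¬flag_summons); with O(reconcile_audit_trail) we get O(¬flag_summons).
With premise 8, O(¬flag_summons → ¬open_valve), the K-axiom yields O(¬open_valve).
Premise 3, O(¬hold_position → open_valve), contraposes to O(¬open_valve → hold_position); with O(¬open_valve) we get O(hold_position).
Premise 9 is O(arm_system → ¬hold_position); contrapositively O(hold_position → ¬arm_system). Since O(hold_position) holds, K gives O(¬arm_system).
Premises 1, 2, 5, 10 do not contribute to this derivation.
Hence ¬arm_system is obligatory.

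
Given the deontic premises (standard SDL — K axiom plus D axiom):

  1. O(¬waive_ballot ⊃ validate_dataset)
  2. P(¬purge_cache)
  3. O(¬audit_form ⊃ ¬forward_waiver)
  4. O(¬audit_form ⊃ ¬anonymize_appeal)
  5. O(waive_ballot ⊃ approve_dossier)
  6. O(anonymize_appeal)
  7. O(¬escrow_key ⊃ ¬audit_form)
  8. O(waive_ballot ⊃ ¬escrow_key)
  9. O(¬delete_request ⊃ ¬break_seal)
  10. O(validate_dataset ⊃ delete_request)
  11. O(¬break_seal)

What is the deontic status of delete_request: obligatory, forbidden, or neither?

Obligatory

From premise 6 we have O(anonymize_appeal).
Premise 4, O(¬audit_form ⊃ ¬anonymize_appeal), contraposes to O(anonymize_appeal ⊃ audit_form); with O(anonymize_appeal) we get O(audit_form).
Premise 7, O(¬escrow_key ⊃ ¬audit_form), contraposes to O(audit_form ⊃ escrow_key); with O(audit_form) we get O(escrow_key).
The contrapositive of premise 8 (O(waive_ballot ⊃ ¬escrow_key)) is O(escrow_key ⊃ ¬waive_ballot), and O(escrow_key) is already established, so O(¬waive_ballot).
Premise 1 is O(¬waive_ballot ⊃ validate_dataset); since O(¬waive_ballot), deontic closure gives O(validate_dataset).
With premise 10, O(validate_dataset ⊃ delete_request), the K-axiom yields O(delete_request).
Premises 2, 3, 5, 9, 11 do not contribute to this derivation.
Hence delete_request is obligatory.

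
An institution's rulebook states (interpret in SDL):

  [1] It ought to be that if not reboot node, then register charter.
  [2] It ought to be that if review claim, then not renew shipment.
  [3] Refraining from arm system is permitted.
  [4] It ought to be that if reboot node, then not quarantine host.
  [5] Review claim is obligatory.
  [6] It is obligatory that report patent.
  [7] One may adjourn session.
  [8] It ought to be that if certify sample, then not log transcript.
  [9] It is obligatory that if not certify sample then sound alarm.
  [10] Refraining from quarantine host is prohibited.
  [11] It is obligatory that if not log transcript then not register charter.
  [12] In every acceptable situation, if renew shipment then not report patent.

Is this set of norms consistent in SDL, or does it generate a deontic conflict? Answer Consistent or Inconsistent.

Premise 12 is O(renew_shipment → ¬report_patent), but O(renew_shipment) is not derivable from the premises, so it does not yield O(¬report_patent).
So O(¬report_patent) is not derivable, and the apparent clash with O(report_patent) does not arise.
A world satisfying every obligation exists (e.g. adjourn_session=false, arm_system=false, certify_sample=false, log_transcript=true, quarantine_host=true, reboot_node=false, register_charter=true, renew_shipment=false, report_patent=true, review_claim=true, sound_alarm=true); no atom is both obligatory and forbidden, so the set is consistent.

Consistent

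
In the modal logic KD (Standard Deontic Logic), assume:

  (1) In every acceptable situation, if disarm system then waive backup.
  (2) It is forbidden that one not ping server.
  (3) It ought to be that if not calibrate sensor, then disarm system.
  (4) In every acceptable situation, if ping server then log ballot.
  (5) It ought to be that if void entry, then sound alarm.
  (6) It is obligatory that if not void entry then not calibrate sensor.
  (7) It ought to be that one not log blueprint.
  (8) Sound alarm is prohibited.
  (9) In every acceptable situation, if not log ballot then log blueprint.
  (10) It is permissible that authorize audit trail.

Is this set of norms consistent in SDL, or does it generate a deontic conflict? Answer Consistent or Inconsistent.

Premise 9 is O(¬log_ballot → log_blueprint), but O(¬log_ballot) is not derivable from the premises, so it does not yield O(log_blueprint).
So O(log_blueprint) is not derivable, and the apparent clash with O(¬log_blueprint) does not arise.
A world satisfying every obligation exists (e.g. authorize_audit_trail=false, calibrate_sensor=false, disarm_system=true, log_ballot=true, log_blueprint=false, ping_server=true, sound_alarm=false, void_entry=false, waive_backup=true); no atom is both obligatory and forbidden, so the set is consistent.

Consistent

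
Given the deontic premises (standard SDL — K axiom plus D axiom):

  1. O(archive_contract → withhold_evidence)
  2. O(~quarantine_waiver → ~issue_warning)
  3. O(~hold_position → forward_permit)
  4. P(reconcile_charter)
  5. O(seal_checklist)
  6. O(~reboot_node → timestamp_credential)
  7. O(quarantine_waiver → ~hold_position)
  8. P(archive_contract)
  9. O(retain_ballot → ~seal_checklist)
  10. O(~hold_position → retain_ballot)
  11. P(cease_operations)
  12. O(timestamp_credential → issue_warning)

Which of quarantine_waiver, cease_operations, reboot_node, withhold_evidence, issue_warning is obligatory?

reboot_node

From premise 5 we have O(seal_checklist).
The contrapositive of premise 9 (O(retain_ballot → ~seal_checklist)) is O(seal_checklist → ~retain_ballot), and O(seal_checklist) is already established, so O(~retain_ballot).
Premise 10 is O(~hold_position → retain_ballot); contrapositively O(~retain_ballot → hold_position). Since O(~retain_ballot) holds, K gives O(hold_position).
The contrapositive of premise 7 (O(quarantine_waiver → ~hold_position)) is O(hold_position → ~quarantine_waiver), and O(hold_position) is already established, so O(~quarantine_waiver).
With premise 2, O(~quarantine_waiver → ~issue_warning), the K-axiom yields O(~issue_warning).
Premise 12 is O(timestamp_credential → issue_warning); contrapositively O(~issue_warning → ~timestamp_credential). Since O(~issue_warning) holds, K gives O(~timestamp_credential).
Premise 6, O(~reboot_node → timestamp_credential), contraposes to O(~timestamp_credential → reboot_node); with O(~timestamp_credential) we get O(reboot_node).
So O(reboot_node) holds — reboot_node is obligatory. None of the other listed options is made obligatory by any chain of premises.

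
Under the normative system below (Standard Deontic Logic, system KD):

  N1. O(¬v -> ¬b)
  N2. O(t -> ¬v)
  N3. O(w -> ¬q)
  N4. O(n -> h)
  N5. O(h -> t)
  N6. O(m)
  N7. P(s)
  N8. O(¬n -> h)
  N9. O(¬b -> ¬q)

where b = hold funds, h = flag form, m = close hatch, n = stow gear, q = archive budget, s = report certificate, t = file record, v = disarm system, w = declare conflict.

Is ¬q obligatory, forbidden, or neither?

Obligatory

By case analysis on n: premise 4 gives O(n -> h) and premise 8 gives O(¬n -> h), so O(h) either way.
Applying K to premise 5 (O(h -> t)) and O(h) yields O(t).
Premise 2 is O(t -> ¬v); since O(t), deontic closure gives O(¬v).
Applying K to premise 1 (O(¬v -> ¬b)) and O(¬v) yields O(¬b).
With premise 9, O(¬b -> ¬q), the K-axiom yields O(¬q).
Premises 3, 6, 7 do not contribute to this derivation.
Hence ¬q is obligatory.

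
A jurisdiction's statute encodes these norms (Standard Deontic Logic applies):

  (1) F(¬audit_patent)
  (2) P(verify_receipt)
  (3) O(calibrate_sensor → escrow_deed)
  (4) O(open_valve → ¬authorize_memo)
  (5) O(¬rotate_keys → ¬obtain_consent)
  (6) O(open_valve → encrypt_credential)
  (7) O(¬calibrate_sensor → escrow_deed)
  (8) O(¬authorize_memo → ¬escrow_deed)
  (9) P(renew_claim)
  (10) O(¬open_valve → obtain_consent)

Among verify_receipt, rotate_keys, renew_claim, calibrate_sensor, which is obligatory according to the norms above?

By case analysis on calibrate_sensor: premise 3 gives O(calibrate_sensor → escrow_deed) and premise 7 gives O(¬calibrate_sensor → escrow_deed), so O(escrow_deed) either way.
The contrapositive of premise 8 (O(¬authorize_memo → ¬escrow_deed)) is O(escrow_deed → authorize_memo), and O(escrow_deed) is already established, so O(authorize_memo).
The contrapositive of premise 4 (O(open_valve → ¬authorize_memo)) is O(authorize_memo → ¬open_valve), and O(authorize_memo) is already established, so O(¬open_valve).
Applying K to premise 10 (O(¬open_valve → obtain_consent)) and O(¬open_valve) yields O(obtain_consent).
Premise 5 is O(¬rotate_keys → ¬obtain_consent); contrapositively O(obtain_consent → rotate_keys). Since O(obtain_consent) holds, K gives O(rotate_keys).
So O(rotate_keys) holds — rotate_keys is obligatory. None of the other listed options is made obligatory by any chain of premises.

rotate_keys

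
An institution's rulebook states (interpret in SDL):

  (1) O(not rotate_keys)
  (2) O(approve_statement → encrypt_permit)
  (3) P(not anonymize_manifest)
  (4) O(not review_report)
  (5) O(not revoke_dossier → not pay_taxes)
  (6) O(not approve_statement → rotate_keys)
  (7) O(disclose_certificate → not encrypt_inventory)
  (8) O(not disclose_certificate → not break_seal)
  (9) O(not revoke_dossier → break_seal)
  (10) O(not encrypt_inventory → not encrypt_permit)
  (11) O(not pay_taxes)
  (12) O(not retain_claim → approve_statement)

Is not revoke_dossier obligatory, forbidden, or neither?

From premise 1 we have O(not rotate_keys).
Premise 6 is O(not approve_statement → rotate_keys); contrapositively O(not rotate_keys → approve_statement). Since O(not rotate_keys) holds, K gives O(approve_statement).
With premise 2, O(approve_statement → encrypt_permit), the K-axiom yields O(encrypt_permit).
The contrapositive of premise 10 (O(not encrypt_inventory → not encrypt_permit)) is O(encrypt_permit → encrypt_inventory), and O(encrypt_permit) is already established, so O(encrypt_inventory).
The contrapositive of premise 7 (O(disclose_certificate → not encrypt_inventory)) is O(encrypt_inventory → not disclose_certificate), and O(encrypt_inventory) is already established, so O(not disclose_certificate).
Premise 8 is O(not disclose_certificate → not break_seal); since O(not disclose_certificate), deontic closure gives O(not break_seal).
Premise 9, O(not revoke_dossier → break_seal), contraposes to O(not break_seal → revoke_dossier); with O(not break_seal) we get O(revoke_dossier).
Premises 3, 4, 5, 11, 12 do not contribute to this derivation.
Thus O(revoke_dossier), which is F(not revoke_dossier): not revoke_dossier is forbidden.

Forbidden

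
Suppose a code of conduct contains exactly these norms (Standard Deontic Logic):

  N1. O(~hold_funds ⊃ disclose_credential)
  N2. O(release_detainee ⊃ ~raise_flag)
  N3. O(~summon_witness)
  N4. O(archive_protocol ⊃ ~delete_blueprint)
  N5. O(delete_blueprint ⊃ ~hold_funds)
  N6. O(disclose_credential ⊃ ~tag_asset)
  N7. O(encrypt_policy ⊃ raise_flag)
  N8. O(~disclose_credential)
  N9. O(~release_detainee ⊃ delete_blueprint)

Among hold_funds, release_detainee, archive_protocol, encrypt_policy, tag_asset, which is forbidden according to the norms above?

Premise 8 gives O(~disclose_credential).
Premise 1, O(~hold_funds ⊃ disclose_credential), contraposes to O(~disclose_credential ⊃ hold_funds); with O(~disclose_credential) we get O(hold_funds).
The contrapositive of premise 5 (O(delete_blueprint ⊃ ~hold_funds)) is O(hold_funds ⊃ ~delete_blueprint), and O(hold_funds) is already established, so O(~delete_blueprint).
Premise 9, O(~release_detainee ⊃ delete_blueprint), contraposes to O(~delete_blueprint ⊃ release_detainee); with O(~delete_blueprint) we get O(release_detainee).
Premise 2 is O(release_detainee ⊃ ~raise_flag); since O(release_detainee), deontic closure gives O(~raise_flag).
Premise 7 is O(encrypt_policy ⊃ raise_flag); contrapositively O(~raise_flag ⊃ ~encrypt_policy). Since O(~raise_flag) holds, K gives O(~encrypt_policy).
So O(~encrypt_policy) holds, i.e. encrypt_policy is forbidden. None of the other listed options is forbidden under the premises.

encrypt_policy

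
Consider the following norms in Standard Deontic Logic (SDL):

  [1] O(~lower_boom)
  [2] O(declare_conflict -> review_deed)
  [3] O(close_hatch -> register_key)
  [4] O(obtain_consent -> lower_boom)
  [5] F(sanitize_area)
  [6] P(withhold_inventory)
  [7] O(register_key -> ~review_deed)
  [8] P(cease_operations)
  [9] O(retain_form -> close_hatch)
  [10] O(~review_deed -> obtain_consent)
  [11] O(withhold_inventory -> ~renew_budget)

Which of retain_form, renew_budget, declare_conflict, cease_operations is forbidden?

retain_form

Premise 1 states O(~lower_boom) outright.
Premise 4 is O(obtain_consent -> lower_boom); contrapositively O(~lower_boom -> ~obtain_consent). Since O(~lower_boom) holds, K gives O(~obtain_consent).
The contrapositive of premise 10 (O(~review_deed -> obtain_consent)) is O(~obtain_consent -> review_deed), and O(~obtain_consent) is already established, so O(review_deed).
Premise 7, O(register_key -> ~review_deed), contraposes to O(review_deed -> ~register_key); with O(review_deed) we get O(~register_key).
The contrapositive of premise 3 (O(close_hatch -> register_key)) is O(~register_key -> ~close_hatch), and O(~register_key) is already established, so O(~close_hatch).
The contrapositive of premise 9 (O(retain_form -> close_hatch)) is O(~close_hatch -> ~retain_form), and O(~close_hatch) is already established, so O(~retain_form).
So O(~retain_form) holds, i.e. retain_form is forbidden. None of the other listed options is forbidden under the premises.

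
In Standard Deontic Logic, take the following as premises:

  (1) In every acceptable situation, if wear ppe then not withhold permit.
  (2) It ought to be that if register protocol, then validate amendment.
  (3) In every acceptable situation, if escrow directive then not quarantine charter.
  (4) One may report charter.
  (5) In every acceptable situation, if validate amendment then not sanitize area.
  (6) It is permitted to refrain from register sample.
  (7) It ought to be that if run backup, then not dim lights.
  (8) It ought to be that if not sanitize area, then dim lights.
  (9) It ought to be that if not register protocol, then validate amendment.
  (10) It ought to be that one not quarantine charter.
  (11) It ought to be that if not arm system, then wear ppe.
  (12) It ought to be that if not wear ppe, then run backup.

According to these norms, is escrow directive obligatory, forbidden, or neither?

Premise 3 is O(escrow_directive → ¬quarantine_charter); even if O(¬quarantine_charter) held, inferring O(escrow_directive) would be affirming the consequent — invalid.
No premise or chain of K-axiom applications forces O(escrow_directive), and none forces O(¬escrow_directive). So escrow_directive is neither obligatory nor forbidden under these norms.

Neither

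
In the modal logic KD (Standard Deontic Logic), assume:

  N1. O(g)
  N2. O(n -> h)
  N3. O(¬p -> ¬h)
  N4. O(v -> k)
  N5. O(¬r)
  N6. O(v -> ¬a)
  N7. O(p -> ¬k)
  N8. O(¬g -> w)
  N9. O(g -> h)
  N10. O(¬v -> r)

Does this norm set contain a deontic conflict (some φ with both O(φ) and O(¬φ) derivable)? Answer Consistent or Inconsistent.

Inconsistent

Premise 1 states O(g) outright.
Premise 9 is O(g -> h); since O(g), deontic closure gives O(h).
Premise 3 is O(¬p -> ¬h); contrapositively O(h -> p). Since O(h) holds, K gives O(p).
With premise 7, O(p -> ¬k), the K-axiom yields O(¬k).
Premise 4 is O(v -> k); contrapositively O(¬k -> ¬v). Since O(¬k) holds, K gives O(¬v).
Applying K to premise 10 (O(¬v -> r)) and O(¬v) yields O(r).
But premise 5 directly asserts O(¬r).
We now have both O(r) and O(¬r) — r is simultaneously obligatory and forbidden, violating the D-axiom.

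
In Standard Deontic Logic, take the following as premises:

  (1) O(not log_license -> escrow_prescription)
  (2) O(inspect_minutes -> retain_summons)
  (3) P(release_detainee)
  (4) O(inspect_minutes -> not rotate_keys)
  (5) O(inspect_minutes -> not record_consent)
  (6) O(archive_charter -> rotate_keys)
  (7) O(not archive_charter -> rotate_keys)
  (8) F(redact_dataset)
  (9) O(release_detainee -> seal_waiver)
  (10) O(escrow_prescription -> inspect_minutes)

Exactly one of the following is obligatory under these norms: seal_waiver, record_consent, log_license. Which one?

log_license

Premises 6 and 7 are O(archive_charter -> rotate_keys) and O(not archive_charter -> rotate_keys); every ideal world satisfies archive_charter or not archive_charter, so in either case rotate_keys holds — hence O(rotate_keys).
Premise 4, O(inspect_minutes -> not rotate_keys), contraposes to O(rotate_keys -> not inspect_minutes); with O(rotate_keys) we get O(not inspect_minutes).
Premise 10, O(escrow_prescription -> inspect_minutes), contraposes to O(not inspect_minutes -> not escrow_prescription); with O(not inspect_minutes) we get O(not escrow_prescription).
The contrapositive of premise 1 (O(not log_license -> escrow_prescription)) is O(not escrow_prescription -> log_license), and O(not escrow_prescription) is already established, so O(log_license).
So O(log_license) holds — log_license is obligatory. None of the other listed options is made obligatory by any chain of premises.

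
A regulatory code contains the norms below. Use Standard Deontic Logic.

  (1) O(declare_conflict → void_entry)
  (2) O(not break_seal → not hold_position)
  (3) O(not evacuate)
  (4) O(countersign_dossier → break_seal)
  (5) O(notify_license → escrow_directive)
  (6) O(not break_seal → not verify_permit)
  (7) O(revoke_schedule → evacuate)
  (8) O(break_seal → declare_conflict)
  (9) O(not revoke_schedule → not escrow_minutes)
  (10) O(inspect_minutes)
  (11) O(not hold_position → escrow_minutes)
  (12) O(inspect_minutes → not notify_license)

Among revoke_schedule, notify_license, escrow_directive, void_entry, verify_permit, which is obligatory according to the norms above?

Premise 3 states O(not evacuate) outright.
Premise 7 is O(revoke_schedule → evacuate); contrapositively O(not evacuate → not revoke_schedule). Since O(not evacuate) holds, K gives O(not revoke_schedule).
From O(not revoke_schedule) and premise 9, O(not revoke_schedule → not escrow_minutes), we obtain O(not escrow_minutes).
Premise 11 is O(not hold_position → escrow_minutes); contrapositively O(not escrow_minutes → hold_position). Since O(not escrow_minutes) holds, K gives O(hold_position).
Premise 2, O(not break_seal → not hold_position), contraposes to O(hold_position → break_seal); with O(hold_position) we get O(break_seal).
With premise 8, O(break_seal → declare_conflict), the K-axiom yields O(declare_conflict).
Premise 1 is O(declare_conflict → void_entry); since O(declare_conflict), deontic closure gives O(void_entry).
So O(void_entry) holds — void_entry is obligatory. None of the other listed options is made obligatory by any chain of premises.

void_entry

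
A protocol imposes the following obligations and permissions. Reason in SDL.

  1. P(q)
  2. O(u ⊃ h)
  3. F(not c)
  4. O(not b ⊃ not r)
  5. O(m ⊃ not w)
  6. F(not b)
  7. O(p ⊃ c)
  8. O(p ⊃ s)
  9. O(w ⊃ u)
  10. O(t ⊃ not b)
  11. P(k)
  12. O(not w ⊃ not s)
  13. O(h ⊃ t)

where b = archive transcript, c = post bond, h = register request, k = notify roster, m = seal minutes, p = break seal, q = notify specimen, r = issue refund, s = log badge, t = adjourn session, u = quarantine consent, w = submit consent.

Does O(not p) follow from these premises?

Yes

Premise 6 is F(not b), i.e. O(b).
Premise 10 is O(t ⊃ not b); contrapositively O(b ⊃ not t). Since O(b) holds, K gives O(not t).
The contrapositive of premise 13 (O(h ⊃ t)) is O(not t ⊃ not h), and O(not t) is already established, so O(not h).
Premise 2, O(u ⊃ h), contraposes to O(not h ⊃ not u); with O(not h) we get O(not u).
The contrapositive of premise 9 (O(w ⊃ u)) is O(not u ⊃ not w), and O(not u) is already established, so O(not w).
Premise 12 is O(not w ⊃ not s); since O(not w), deontic closure gives O(not s).
The contrapositive of premise 8 (O(p ⊃ s)) is O(not s ⊃ not p), and O(not s) is already established, so O(not p).
Premises 1, 3, 4, 5, 7, 11 do not contribute to this derivation.
So O(not p) follows.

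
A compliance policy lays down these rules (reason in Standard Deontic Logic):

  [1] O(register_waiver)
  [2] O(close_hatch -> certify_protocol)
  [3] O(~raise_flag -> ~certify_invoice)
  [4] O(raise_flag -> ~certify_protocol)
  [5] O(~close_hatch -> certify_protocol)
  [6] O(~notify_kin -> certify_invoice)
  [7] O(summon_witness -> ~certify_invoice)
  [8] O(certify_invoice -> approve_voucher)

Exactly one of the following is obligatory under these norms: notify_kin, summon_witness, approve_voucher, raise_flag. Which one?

notify_kin

Premises 2 and 5 cover both cases: O(close_hatch -> certify_protocol) and O(~close_hatch -> certify_protocol). Since close_hatch ∨ ~close_hatch is a tautology, O(certify_protocol) follows.
Premise 4 is O(raise_flag -> ~certify_protocol); contrapositively O(certify_protocol -> ~raise_flag). Since O(certify_protocol) holds, K gives O(~raise_flag).
Premise 3 is O(~raise_flag -> ~certify_invoice); since O(~raise_flag), deontic closure gives O(~certify_invoice).
Premise 6, O(~notify_kin -> certify_invoice), contraposes to O(~certify_invoice -> notify_kin); with O(~certify_invoice) we get O(notify_kin).
So O(notify_kin) holds — notify_kin is obligatory. None of the other listed options is made obligatory by any chain of premises.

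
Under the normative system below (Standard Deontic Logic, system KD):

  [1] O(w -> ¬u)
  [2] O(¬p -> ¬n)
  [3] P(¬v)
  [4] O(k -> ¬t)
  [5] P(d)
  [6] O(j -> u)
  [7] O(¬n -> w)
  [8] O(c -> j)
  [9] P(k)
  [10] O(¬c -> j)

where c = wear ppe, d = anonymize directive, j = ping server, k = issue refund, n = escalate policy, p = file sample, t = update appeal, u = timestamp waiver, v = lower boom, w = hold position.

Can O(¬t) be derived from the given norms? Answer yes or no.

No

Premise 4 is O(k -> ¬t), but O(k) is not derivable from the premises (the permission P(k) asserts only ¬O(¬k), not O(k)), so it does not yield O(¬t).
No other premise forces O(¬t). An ideal world satisfying every premise can still have ¬t false, so O(¬t) is not derivable.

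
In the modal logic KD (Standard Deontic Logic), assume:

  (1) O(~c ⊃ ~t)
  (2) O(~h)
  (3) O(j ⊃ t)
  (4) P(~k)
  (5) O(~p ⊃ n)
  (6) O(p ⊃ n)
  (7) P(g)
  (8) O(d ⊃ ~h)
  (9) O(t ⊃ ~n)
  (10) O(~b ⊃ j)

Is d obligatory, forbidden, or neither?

Premise 8 is O(d ⊃ ~h); even if O(~h) held, inferring O(d) would be affirming the consequent — invalid.
No premise or chain of K-axiom applications forces O(d), and none forces O(~d). So d is neither obligatory nor forbidden under these norms.

Neither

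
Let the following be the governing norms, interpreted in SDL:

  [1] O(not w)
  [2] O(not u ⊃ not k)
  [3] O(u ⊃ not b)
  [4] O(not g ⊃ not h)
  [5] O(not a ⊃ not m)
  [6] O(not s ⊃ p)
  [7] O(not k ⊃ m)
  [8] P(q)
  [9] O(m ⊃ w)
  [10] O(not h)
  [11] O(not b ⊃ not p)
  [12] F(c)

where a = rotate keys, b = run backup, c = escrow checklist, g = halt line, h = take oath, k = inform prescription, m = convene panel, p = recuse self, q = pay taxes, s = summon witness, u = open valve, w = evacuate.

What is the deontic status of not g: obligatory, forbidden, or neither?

Premise 4 is O(not g ⊃ not h); even if O(not h) held, inferring O(not g) would be affirming the consequent — invalid.
No premise or chain of K-axiom applications forces O(not g), and none forces O(g). So not g is neither obligatory nor forbidden under these norms.

Neither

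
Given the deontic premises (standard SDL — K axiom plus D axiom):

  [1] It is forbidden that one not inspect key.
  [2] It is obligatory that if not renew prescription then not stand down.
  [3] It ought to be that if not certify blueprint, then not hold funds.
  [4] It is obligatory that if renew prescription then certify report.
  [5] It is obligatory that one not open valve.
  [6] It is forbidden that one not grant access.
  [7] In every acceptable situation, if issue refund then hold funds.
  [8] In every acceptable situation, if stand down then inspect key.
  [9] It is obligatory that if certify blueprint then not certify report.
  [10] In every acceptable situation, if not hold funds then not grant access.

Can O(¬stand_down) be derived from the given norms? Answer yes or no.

Premise 6, F(¬grant_access), is equivalent to O(grant_access).
Premise 10, O(¬hold_funds → ¬grant_access), contraposes to O(grant_access → hold_funds); with O(grant_access) we get O(hold_funds).
The contrapositive of premise 3 (O(¬certify_blueprint → ¬hold_funds)) is O(hold_funds → certify_blueprint), and O(hold_funds) is already established, so O(certify_blueprint).
Premise 9 is O(certify_blueprint → ¬certify_report); since O(certify_blueprint), deontic closure gives O(¬certify_report).
Premise 4 is O(renew_prescription → certify_report); contrapositively O(¬certify_report → ¬renew_prescription). Since O(¬certify_report) holds, K gives O(¬renew_prescription).
Applying K to premise 2 (O(¬renew_prescription → ¬stand_down)) and O(¬renew_prescription) yields O(¬stand_down).
Premises 1, 5, 7, 8 do not contribute to this derivation.
So O(¬stand_down) follows.

Yes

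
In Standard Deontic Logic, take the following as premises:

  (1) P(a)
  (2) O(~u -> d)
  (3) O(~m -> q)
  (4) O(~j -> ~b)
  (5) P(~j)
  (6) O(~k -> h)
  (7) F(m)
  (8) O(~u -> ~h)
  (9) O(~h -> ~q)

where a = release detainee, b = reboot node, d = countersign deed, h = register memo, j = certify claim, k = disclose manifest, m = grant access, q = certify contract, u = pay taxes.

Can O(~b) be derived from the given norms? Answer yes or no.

Premise 4 is O(~j -> ~b), but O(~j) is not derivable from the premises (the permission P(~j) asserts only ~O(j), not O(~j)), so it does not yield O(~b).
No other premise forces O(~b). An ideal world satisfying every premise can still have ~b false, so O(~b) is not derivable.

No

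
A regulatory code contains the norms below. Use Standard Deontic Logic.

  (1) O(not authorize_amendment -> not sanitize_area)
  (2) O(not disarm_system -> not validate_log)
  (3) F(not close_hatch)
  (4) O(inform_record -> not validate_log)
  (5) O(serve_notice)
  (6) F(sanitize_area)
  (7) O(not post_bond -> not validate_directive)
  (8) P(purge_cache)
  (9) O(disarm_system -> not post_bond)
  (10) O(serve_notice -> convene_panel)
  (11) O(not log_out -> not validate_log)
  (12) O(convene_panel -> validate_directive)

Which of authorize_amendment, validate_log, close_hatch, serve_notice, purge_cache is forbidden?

From premise 5 we have O(serve_notice).
With premise 10, O(serve_notice -> convene_panel), the K-axiom yields O(convene_panel).
From O(convene_panel) and premise 12, O(convene_panel -> validate_directive), we obtain O(validate_directive).
The contrapositive of premise 7 (O(not post_bond -> not validate_directive)) is O(validate_directive -> post_bond), and O(validate_directive) is already established, so O(post_bond).
Premise 9, O(disarm_system -> not post_bond), contraposes to O(post_bond -> not disarm_system); with O(post_bond) we get O(not disarm_system).
Premise 2 is O(not disarm_system -> not validate_log); since O(not disarm_system), deontic closure gives O(not validate_log).
So O(not validate_log) holds, i.e. validate_log is forbidden. None of the other listed options is forbidden under the premises.

validate_log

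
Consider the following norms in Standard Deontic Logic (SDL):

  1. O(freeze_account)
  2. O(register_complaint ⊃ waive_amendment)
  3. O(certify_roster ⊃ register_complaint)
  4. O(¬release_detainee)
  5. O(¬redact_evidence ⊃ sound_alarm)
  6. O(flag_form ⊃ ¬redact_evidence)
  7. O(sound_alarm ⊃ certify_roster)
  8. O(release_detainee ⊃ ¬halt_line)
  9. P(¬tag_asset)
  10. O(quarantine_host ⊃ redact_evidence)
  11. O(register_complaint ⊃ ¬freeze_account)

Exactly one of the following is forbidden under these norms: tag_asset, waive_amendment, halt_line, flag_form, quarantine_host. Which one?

flag_form

Premise 1 states O(freeze_account) outright.
The contrapositive of premise 11 (O(register_complaint ⊃ ¬freeze_account)) is O(freeze_account ⊃ ¬register_complaint), and O(freeze_account) is already established, so O(¬register_complaint).
Premise 3, O(certify_roster ⊃ register_complaint), contraposes to O(¬register_complaint ⊃ ¬certify_roster); with O(¬register_complaint) we get O(¬certify_roster).
Premise 7, O(sound_alarm ⊃ certify_roster), contraposes to O(¬certify_roster ⊃ ¬sound_alarm); with O(¬certify_roster) we get O(¬sound_alarm).
Premise 5 is O(¬redact_evidence ⊃ sound_alarm); contrapositively O(¬sound_alarm ⊃ redact_evidence). Since O(¬sound_alarm) holds, K gives O(redact_evidence).
Premise 6 is O(flag_form ⊃ ¬redact_evidence); contrapositively O(redact_evidence ⊃ ¬flag_form). Since O(redact_evidence) holds, K gives O(¬flag_form).
So O(¬flag_form) holds, i.e. flag_form is forbidden. None of the other listed options is forbidden under the premises.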